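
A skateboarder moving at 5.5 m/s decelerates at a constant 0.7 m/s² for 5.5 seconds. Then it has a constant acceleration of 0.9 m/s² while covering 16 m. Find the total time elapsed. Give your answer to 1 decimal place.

Phase 1 (decelerating): v₀ = 5.50 m/s, a = -0.7 m/s².
v = v₀ + at = 5.50 + (-0.7)(5.5) = 1.65 m/s
Δx = v₀t + ½at² = 5.50·5.5 + 0.5·-0.7·5.5² = 19.7 m

Phase 2 (accelerating): v₀ = 1.65 m/s, a = 0.9 m/s².
v² = v₀² + 2aΔx = 1.65² + 2·0.9·16 = 31.5 → v = 5.61 m/s
t = (v − v₀)/a = (5.61 − 1.65)/0.9 = 4.40 s
Total time = 5.50 + 4.40 = 9.90 s

9.9 s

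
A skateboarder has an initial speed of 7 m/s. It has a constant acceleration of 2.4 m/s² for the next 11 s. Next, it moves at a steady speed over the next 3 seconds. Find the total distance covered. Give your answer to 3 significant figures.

322 m

Phase 1 (accelerating): v₀ = 7.00 m/s, a = 2.4 m/s².
v = v₀ + at = 7.00 + (2.4)(11) = 33.4 m/s
Δx = v₀t + ½at² = 7.00·11 + 0.5·2.4·11² = 222 m

Phase 2 (constant speed): v₀ = 33.4 m/s, a = 0 m/s².
v = v₀ + at = 33.4 + (0)(3) = 33.4 m/s
Δx = v₀t + ½at² = 33.4·3 + 0.5·0·3² = 100 m
Total distance = 222 + 100 = 322 m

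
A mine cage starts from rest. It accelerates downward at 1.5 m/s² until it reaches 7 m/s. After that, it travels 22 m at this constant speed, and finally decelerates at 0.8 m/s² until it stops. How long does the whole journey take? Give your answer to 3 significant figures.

16.6 s

Phase 1 (accelerating): v₀ = 0 m/s, a = 1.5 m/s².
v = v₀ + at → t = (7 − 0) / 1.5 = 4.67 s
v² = v₀² + 2aΔx → Δx = (7² − 0²)/(2·1.5) = 16.3 m

Phase 2 (constant speed): v₀ = 7.00 m/s, a = 0 m/s².
Constant speed: t = d/v = 22/7.00 = 3.14 s

Phase 3 (decelerating): v₀ = 7.00 m/s, a = -0.8 m/s².
v = v₀ + at → t = (0 − 7.00) / -0.8 = 8.75 s
v² = v₀² + 2aΔx → Δx = (0² − 7.00²)/(2·-0.8) = 30.6 m
Total time = 4.67 + 3.14 + 8.75 = 16.6 s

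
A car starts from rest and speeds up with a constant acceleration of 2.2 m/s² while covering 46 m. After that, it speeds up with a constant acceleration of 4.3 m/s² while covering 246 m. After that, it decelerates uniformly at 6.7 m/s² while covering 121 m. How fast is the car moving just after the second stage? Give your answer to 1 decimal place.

48.1 m/s

Phase 1 (accelerating): v₀ = 0 m/s, a = 2.2 m/s².
v² = v₀² + 2aΔx = 0² + 2·2.2·46 = 202 → v = 14.2 m/s
t = (v − v₀)/a = (14.2 − 0)/2.2 = 6.47 s

Phase 2 (accelerating): v₀ = 14.2 m/s, a = 4.3 m/s².
v² = v₀² + 2aΔx = 14.2² + 2·4.3·246 = 2320 → v = 48.1 m/s
t = (v − v₀)/a = (48.1 − 14.2)/4.3 = 7.89 s
Speed at end of phase 2 = 48.1 m/s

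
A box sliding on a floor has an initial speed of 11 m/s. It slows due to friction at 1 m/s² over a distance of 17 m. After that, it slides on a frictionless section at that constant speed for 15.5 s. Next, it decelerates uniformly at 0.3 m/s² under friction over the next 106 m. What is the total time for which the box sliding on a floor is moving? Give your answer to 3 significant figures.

Phase 1 (decelerating): v₀ = 11.0 m/s, a = -1 m/s².
v² = v₀² + 2aΔx = 11.0² + 2·-1·17 = 87.0 → v = 9.33 m/s
t = (v − v₀)/a = (9.33 − 11.0)/-1 = 1.67 s

Phase 2 (constant speed): v₀ = 9.33 m/s, a = 0 m/s².
v = v₀ + at = 9.33 + (0)(15.5) = 9.33 m/s
Δx = v₀t + ½at² = 9.33·15.5 + 0.5·0·15.5² = 145 m

Phase 3 (decelerating): v₀ = 9.33 m/s, a = -0.3 m/s².
v² = v₀² + 2aΔx = 9.33² + 2·-0.3·106 = 23.4 → v = 4.84 m/s
t = (v − v₀)/a = (4.84 − 9.33)/-0.3 = 15.0 s
Total time = 1.67 + 15.5 + 15.0 = 32.1 s

32.1 s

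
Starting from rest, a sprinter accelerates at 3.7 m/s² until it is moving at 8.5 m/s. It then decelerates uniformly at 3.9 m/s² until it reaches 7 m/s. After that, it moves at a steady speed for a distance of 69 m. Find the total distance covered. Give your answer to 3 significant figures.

Phase 1 (accelerating): v₀ = 0 m/s, a = 3.7 m/s².
v = v₀ + at → t = (8.5 − 0) / 3.7 = 2.30 s
v² = v₀² + 2aΔx → Δx = (8.5² − 0²)/(2·3.7) = 9.76 m

Phase 2 (decelerating): v₀ = 8.50 m/s, a = -3.9 m/s².
v = v₀ + at → t = (7 − 8.50) / -3.9 = 0.385 s
v² = v₀² + 2aΔx → Δx = (7² − 8.50²)/(2·-3.9) = 2.98 m

Phase 3 (constant speed): v₀ = 7.00 m/s, a = 0 m/s².
Constant speed: t = d/v = 69/7.00 = 9.86 s
Total distance = 9.76 + 2.98 + 69.0 = 81.7 m

81.7 m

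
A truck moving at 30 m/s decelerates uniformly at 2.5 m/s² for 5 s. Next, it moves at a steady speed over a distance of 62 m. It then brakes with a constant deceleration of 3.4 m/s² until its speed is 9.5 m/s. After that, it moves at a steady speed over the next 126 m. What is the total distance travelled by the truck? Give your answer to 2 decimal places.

338.51 m

Phase 1 (decelerating): v₀ = 30.0 m/s, a = -2.5 m/s².
v = v₀ + at = 30.0 + (-2.5)(5) = 17.5 m/s
Δx = v₀t + ½at² = 30.0·5 + 0.5·-2.5·5² = 119 m

Phase 2 (constant speed): v₀ = 17.5 m/s, a = 0 m/s².
Constant speed: t = d/v = 62/17.5 = 3.54 s

Phase 3 (decelerating): v₀ = 17.5 m/s, a = -3.4 m/s².
v = v₀ + at → t = (9.5 − 17.5) / -3.4 = 2.35 s
v² = v₀² + 2aΔx → Δx = (9.5² − 17.5²)/(2·-3.4) = 31.8 m

Phase 4 (constant speed): v₀ = 9.50 m/s, a = 0 m/s².
Constant speed: t = d/v = 126/9.50 = 13.3 s
Total distance = 119 + 62.0 + 31.8 + 126 = 339 m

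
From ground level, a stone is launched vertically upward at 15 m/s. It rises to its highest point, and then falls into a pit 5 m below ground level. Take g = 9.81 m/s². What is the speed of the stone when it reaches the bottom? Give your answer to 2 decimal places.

Phase 1 (rising): v₀ = 15.0 m/s, a = -9.81 m/s².
v = v₀ + at → t = (0 − 15.0) / -9.81 = 1.53 s
v² = v₀² + 2aΔx → Δx = (0² − 15.0²)/(2·-9.81) = 11.5 m

Phase 2 (falling): v₀ = 0 m/s, a = -9.81 m/s².
Falls 16.5 m from rest: t = √(2·16.5/9.81) = 1.83 s; v = g·t = 18.0 m/s.
Final speed = 18.0 m/s

17.97 m/s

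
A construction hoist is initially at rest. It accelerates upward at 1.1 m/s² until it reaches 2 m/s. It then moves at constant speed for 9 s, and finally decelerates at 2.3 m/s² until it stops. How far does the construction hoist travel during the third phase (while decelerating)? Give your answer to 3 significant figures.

Phase 1 (accelerating): v₀ = 0 m/s, a = 1.1 m/s².
v = v₀ + at → t = (2 − 0) / 1.1 = 1.82 s
v² = v₀² + 2aΔx → Δx = (2² − 0²)/(2·1.1) = 1.82 m

Phase 2 (constant speed): v₀ = 2.00 m/s, a = 0 m/s².
v = v₀ + at = 2.00 + (0)(9) = 2.00 m/s
Δx = v₀t + ½at² = 2.00·9 + 0.5·0·9² = 18.0 m

Phase 3 (decelerating): v₀ = 2.00 m/s, a = -2.3 m/s².
v = v₀ + at → t = (0 − 2.00) / -2.3 = 0.870 s
v² = v₀² + 2aΔx → Δx = (0² − 2.00²)/(2·-2.3) = 0.870 m
Distance in phase 3 = 0.870 m

0.870 m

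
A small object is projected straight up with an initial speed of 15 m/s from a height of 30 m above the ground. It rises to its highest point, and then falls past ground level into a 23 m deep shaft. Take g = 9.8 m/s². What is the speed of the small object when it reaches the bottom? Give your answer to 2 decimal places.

Phase 1 (rising): v₀ = 15.0 m/s, a = -9.8 m/s².
v = v₀ + at → t = (0 − 15.0) / -9.8 = 1.53 s
v² = v₀² + 2aΔx → Δx = (0² − 15.0²)/(2·-9.8) = 11.5 m

Phase 2 (falling): v₀ = 0 m/s, a = -9.8 m/s².
Falls 64.5 m from rest: t = √(2·64.5/9.8) = 3.63 s; v = g·t = 35.5 m/s.
Final speed = 35.5 m/s

35.55 m/s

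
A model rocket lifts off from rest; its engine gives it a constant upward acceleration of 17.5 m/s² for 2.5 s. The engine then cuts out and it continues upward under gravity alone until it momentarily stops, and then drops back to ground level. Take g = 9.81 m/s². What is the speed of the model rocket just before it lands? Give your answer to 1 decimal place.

Phase 1 (powered ascent): v₀ = 0 m/s, a = 17.5 m/s².
v = v₀ + at = 0 + (17.5)(2.5) = 43.8 m/s
Δx = v₀t + ½at² = 0·2.5 + 0.5·17.5·2.5² = 54.7 m

Phase 2 (coasting upward): v₀ = 43.8 m/s, a = -9.81 m/s².
v = v₀ + at → t = (0 − 43.8) / -9.81 = 4.46 s
v² = v₀² + 2aΔx → Δx = (0² − 43.8²)/(2·-9.81) = 97.6 m

Phase 3 (free fall): v₀ = 0 m/s, a = -9.81 m/s².
Falls 152 m from rest: t = √(2·152/9.81) = 5.57 s; v = g·t = 54.7 m/s.
Impact speed = 54.7 m/s

54.7 m/s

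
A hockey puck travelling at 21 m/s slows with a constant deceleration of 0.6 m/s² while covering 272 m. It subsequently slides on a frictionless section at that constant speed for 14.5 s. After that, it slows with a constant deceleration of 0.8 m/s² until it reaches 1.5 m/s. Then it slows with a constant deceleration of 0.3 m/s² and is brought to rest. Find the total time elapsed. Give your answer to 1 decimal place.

Phase 1 (decelerating): v₀ = 21.0 m/s, a = -0.6 m/s².
v² = v₀² + 2aΔx = 21.0² + 2·-0.6·272 = 115 → v = 10.7 m/s
t = (v − v₀)/a = (10.7 − 21.0)/-0.6 = 17.2 s

Phase 2 (constant speed): v₀ = 10.7 m/s, a = 0 m/s².
v = v₀ + at = 10.7 + (0)(14.5) = 10.7 m/s
Δx = v₀t + ½at² = 10.7·14.5 + 0.5·0·14.5² = 155 m

Phase 3 (decelerating): v₀ = 10.7 m/s, a = -0.8 m/s².
v = v₀ + at → t = (1.5 − 10.7) / -0.8 = 11.5 s
v² = v₀² + 2aΔx → Δx = (1.5² − 10.7²)/(2·-0.8) = 70.2 m

Phase 4 (decelerating): v₀ = 1.50 m/s, a = -0.3 m/s².
v = v₀ + at → t = (0 − 1.50) / -0.3 = 5.00 s
v² = v₀² + 2aΔx → Δx = (0² − 1.50²)/(2·-0.3) = 3.75 m
Total time = 17.2 + 14.5 + 11.5 + 5.00 = 48.2 s

48.2 s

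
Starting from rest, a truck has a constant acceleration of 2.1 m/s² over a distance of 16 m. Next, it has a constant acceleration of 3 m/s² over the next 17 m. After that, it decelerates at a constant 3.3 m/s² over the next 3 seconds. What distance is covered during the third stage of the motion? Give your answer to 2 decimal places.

24.17 m

Phase 1 (accelerating): v₀ = 0 m/s, a = 2.1 m/s².
v² = v₀² + 2aΔx = 0² + 2·2.1·16 = 67.2 → v = 8.20 m/s
t = (v − v₀)/a = (8.20 − 0)/2.1 = 3.90 s

Phase 2 (accelerating): v₀ = 8.20 m/s, a = 3 m/s².
v² = v₀² + 2aΔx = 8.20² + 2·3·17 = 169 → v = 13.0 m/s
t = (v − v₀)/a = (13.0 − 8.20)/3 = 1.60 s

Phase 3 (decelerating): v₀ = 13.0 m/s, a = -3.3 m/s².
v = v₀ + at = 13.0 + (-3.3)(3) = 3.11 m/s
Δx = v₀t + ½at² = 13.0·3 + 0.5·-3.3·3² = 24.2 m
Distance in phase 3 = 24.2 m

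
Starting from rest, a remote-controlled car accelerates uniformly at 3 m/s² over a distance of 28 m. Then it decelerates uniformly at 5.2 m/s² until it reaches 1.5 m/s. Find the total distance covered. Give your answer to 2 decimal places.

Phase 1 (accelerating): v₀ = 0 m/s, a = 3 m/s².
v² = v₀² + 2aΔx = 0² + 2·3·28 = 168 → v = 13.0 m/s
t = (v − v₀)/a = (13.0 − 0)/3 = 4.32 s

Phase 2 (decelerating): v₀ = 13.0 m/s, a = -5.2 m/s².
v = v₀ + at → t = (1.5 − 13.0) / -5.2 = 2.20 s
v² = v₀² + 2aΔx → Δx = (1.5² − 13.0²)/(2·-5.2) = 15.9 m
Total distance = 28.0 + 15.9 = 43.9 m

43.94 m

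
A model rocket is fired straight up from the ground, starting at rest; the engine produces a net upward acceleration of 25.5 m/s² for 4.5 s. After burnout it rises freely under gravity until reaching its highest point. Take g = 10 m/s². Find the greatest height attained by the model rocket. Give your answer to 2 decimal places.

916.57 m

Phase 1 (powered ascent): v₀ = 0 m/s, a = 25.5 m/s².
v = v₀ + at = 0 + (25.5)(4.5) = 115 m/s
Δx = v₀t + ½at² = 0·4.5 + 0.5·25.5·4.5² = 258 m

Phase 2 (coasting upward): v₀ = 115 m/s, a = -10 m/s².
v = v₀ + at → t = (0 − 115) / -10 = 11.5 s
v² = v₀² + 2aΔx → Δx = (0² − 115²)/(2·-10) = 658 m
Maximum height = 258 + 658 = 917 m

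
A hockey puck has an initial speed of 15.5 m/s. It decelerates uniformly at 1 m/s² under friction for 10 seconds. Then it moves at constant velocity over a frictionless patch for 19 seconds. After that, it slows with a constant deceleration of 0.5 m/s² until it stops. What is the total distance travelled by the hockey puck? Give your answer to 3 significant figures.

Phase 1 (decelerating): v₀ = 15.5 m/s, a = -1 m/s².
v = v₀ + at = 15.5 + (-1)(10) = 5.50 m/s
Δx = v₀t + ½at² = 15.5·10 + 0.5·-1·10² = 105 m

Phase 2 (constant speed): v₀ = 5.50 m/s, a = 0 m/s².
v = v₀ + at = 5.50 + (0)(19) = 5.50 m/s
Δx = v₀t + ½at² = 5.50·19 + 0.5·0·19² = 104 m

Phase 3 (decelerating): v₀ = 5.50 m/s, a = -0.5 m/s².
v = v₀ + at → t = (0 − 5.50) / -0.5 = 11.0 s
v² = v₀² + 2aΔx → Δx = (0² − 5.50²)/(2·-0.5) = 30.2 m
Total distance = 105 + 104 + 30.2 = 240 m

240 m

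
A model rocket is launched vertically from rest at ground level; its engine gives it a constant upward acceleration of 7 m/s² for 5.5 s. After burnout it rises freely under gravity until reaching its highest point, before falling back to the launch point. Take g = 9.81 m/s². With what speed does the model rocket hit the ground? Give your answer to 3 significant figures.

59.7 m/s

Phase 1 (powered ascent): v₀ = 0 m/s, a = 7 m/s².
v = v₀ + at = 0 + (7)(5.5) = 38.5 m/s
Δx = v₀t + ½at² = 0·5.5 + 0.5·7·5.5² = 106 m

Phase 2 (coasting upward): v₀ = 38.5 m/s, a = -9.81 m/s².
v = v₀ + at → t = (0 − 38.5) / -9.81 = 3.92 s
v² = v₀² + 2aΔx → Δx = (0² − 38.5²)/(2·-9.81) = 75.5 m

Phase 3 (free fall): v₀ = 0 m/s, a = -9.81 m/s².
Falls 181 m from rest: t = √(2·181/9.81) = 6.08 s; v = g·t = 59.7 m/s.
Impact speed = 59.7 m/s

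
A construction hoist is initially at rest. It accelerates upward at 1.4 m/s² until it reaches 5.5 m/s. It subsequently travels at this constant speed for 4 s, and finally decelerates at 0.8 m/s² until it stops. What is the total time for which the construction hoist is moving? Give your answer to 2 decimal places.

Phase 1 (accelerating): v₀ = 0 m/s, a = 1.4 m/s².
v = v₀ + at → t = (5.5 − 0) / 1.4 = 3.93 s
v² = v₀² + 2aΔx → Δx = (5.5² − 0²)/(2·1.4) = 10.8 m

Phase 2 (constant speed): v₀ = 5.50 m/s, a = 0 m/s².
v = v₀ + at = 5.50 + (0)(4) = 5.50 m/s
Δx = v₀t + ½at² = 5.50·4 + 0.5·0·4² = 22.0 m

Phase 3 (decelerating): v₀ = 5.50 m/s, a = -0.8 m/s².
v = v₀ + at → t = (0 − 5.50) / -0.8 = 6.88 s
v² = v₀² + 2aΔx → Δx = (0² − 5.50²)/(2·-0.8) = 18.9 m
Total time = 3.93 + 4.00 + 6.88 = 14.8 s

14.80 s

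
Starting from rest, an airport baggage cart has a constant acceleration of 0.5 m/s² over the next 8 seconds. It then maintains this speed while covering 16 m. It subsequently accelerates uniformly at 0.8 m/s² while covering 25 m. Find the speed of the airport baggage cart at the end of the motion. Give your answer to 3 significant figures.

Phase 1 (accelerating): v₀ = 0 m/s, a = 0.5 m/s².
v = v₀ + at = 0 + (0.5)(8) = 4.00 m/s
Δx = v₀t + ½at² = 0·8 + 0.5·0.5·8² = 16.0 m

Phase 2 (constant speed): v₀ = 4.00 m/s, a = 0 m/s².
Constant speed: t = d/v = 16/4.00 = 4.00 s

Phase 3 (accelerating): v₀ = 4.00 m/s, a = 0.8 m/s².
v² = v₀² + 2aΔx = 4.00² + 2·0.8·25 = 56.0 → v = 7.48 m/s
t = (v − v₀)/a = (7.48 − 4.00)/0.8 = 4.35 s
Final speed = 7.48 m/s

7.48 m/s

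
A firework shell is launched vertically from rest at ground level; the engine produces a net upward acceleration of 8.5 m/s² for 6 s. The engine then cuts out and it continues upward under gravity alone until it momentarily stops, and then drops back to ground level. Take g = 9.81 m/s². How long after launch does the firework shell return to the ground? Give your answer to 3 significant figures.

18.8 s

Phase 1 (powered ascent): v₀ = 0 m/s, a = 8.5 m/s².
v = v₀ + at = 0 + (8.5)(6) = 51.0 m/s
Δx = v₀t + ½at² = 0·6 + 0.5·8.5·6² = 153 m

Phase 2 (coasting upward): v₀ = 51.0 m/s, a = -9.81 m/s².
v = v₀ + at → t = (0 − 51.0) / -9.81 = 5.20 s
v² = v₀² + 2aΔx → Δx = (0² − 51.0²)/(2·-9.81) = 133 m

Phase 3 (free fall): v₀ = 0 m/s, a = -9.81 m/s².
Falls 286 m from rest: t = √(2·286/9.81) = 7.63 s; v = g·t = 74.9 m/s.
Total time = 6.00 + 5.20 + 7.63 = 18.8 s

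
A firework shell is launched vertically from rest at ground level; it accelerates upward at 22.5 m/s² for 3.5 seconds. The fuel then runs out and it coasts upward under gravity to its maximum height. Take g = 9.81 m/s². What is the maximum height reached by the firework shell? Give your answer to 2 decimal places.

453.90 m

Phase 1 (powered ascent): v₀ = 0 m/s, a = 22.5 m/s².
v = v₀ + at = 0 + (22.5)(3.5) = 78.8 m/s
Δx = v₀t + ½at² = 0·3.5 + 0.5·22.5·3.5² = 138 m

Phase 2 (coasting upward): v₀ = 78.8 m/s, a = -9.81 m/s².
v = v₀ + at → t = (0 − 78.8) / -9.81 = 8.03 s
v² = v₀² + 2aΔx → Δx = (0² − 78.8²)/(2·-9.81) = 316 m
Maximum height = 138 + 316 = 454 m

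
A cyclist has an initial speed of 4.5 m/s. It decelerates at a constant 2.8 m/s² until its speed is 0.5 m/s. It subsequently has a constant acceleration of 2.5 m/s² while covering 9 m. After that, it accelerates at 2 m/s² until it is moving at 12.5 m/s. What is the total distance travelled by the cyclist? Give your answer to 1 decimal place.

Phase 1 (decelerating): v₀ = 4.50 m/s, a = -2.8 m/s².
v = v₀ + at → t = (0.5 − 4.50) / -2.8 = 1.43 s
v² = v₀² + 2aΔx → Δx = (0.5² − 4.50²)/(2·-2.8) = 3.57 m

Phase 2 (accelerating): v₀ = 0.500 m/s, a = 2.5 m/s².
v² = v₀² + 2aΔx = 0.500² + 2·2.5·9 = 45.2 → v = 6.73 m/s
t = (v − v₀)/a = (6.73 − 0.500)/2.5 = 2.49 s

Phase 3 (accelerating): v₀ = 6.73 m/s, a = 2 m/s².
v = v₀ + at → t = (12.5 − 6.73) / 2 = 2.89 s
v² = v₀² + 2aΔx → Δx = (12.5² − 6.73²)/(2·2) = 27.8 m
Total distance = 3.57 + 9.00 + 27.8 = 40.3 m

40.3 m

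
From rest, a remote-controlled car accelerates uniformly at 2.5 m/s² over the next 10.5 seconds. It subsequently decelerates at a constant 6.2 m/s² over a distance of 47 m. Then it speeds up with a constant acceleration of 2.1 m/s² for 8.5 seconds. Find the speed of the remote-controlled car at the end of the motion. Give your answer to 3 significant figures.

Phase 1 (accelerating): v₀ = 0 m/s, a = 2.5 m/s².
v = v₀ + at = 0 + (2.5)(10.5) = 26.2 m/s
Δx = v₀t + ½at² = 0·10.5 + 0.5·2.5·10.5² = 138 m

Phase 2 (decelerating): v₀ = 26.2 m/s, a = -6.2 m/s².
v² = v₀² + 2aΔx = 26.2² + 2·-6.2·47 = 106 → v = 10.3 m/s
t = (v − v₀)/a = (10.3 − 26.2)/-6.2 = 2.57 s

Phase 3 (accelerating): v₀ = 10.3 m/s, a = 2.1 m/s².
v = v₀ + at = 10.3 + (2.1)(8.5) = 28.2 m/s
Δx = v₀t + ½at² = 10.3·8.5 + 0.5·2.1·8.5² = 163 m
Final speed = 28.2 m/s

28.2 m/s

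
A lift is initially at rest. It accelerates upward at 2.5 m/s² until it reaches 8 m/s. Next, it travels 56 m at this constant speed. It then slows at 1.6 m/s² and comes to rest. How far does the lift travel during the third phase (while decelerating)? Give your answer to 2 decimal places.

20.00 m

Phase 1 (accelerating): v₀ = 0 m/s, a = 2.5 m/s².
v = v₀ + at → t = (8 − 0) / 2.5 = 3.20 s
v² = v₀² + 2aΔx → Δx = (8² − 0²)/(2·2.5) = 12.8 m

Phase 2 (constant speed): v₀ = 8.00 m/s, a = 0 m/s².
Constant speed: t = d/v = 56/8.00 = 7.00 s

Phase 3 (decelerating): v₀ = 8.00 m/s, a = -1.6 m/s².
v = v₀ + at → t = (0 − 8.00) / -1.6 = 5.00 s
v² = v₀² + 2aΔx → Δx = (0² − 8.00²)/(2·-1.6) = 20.0 m
Distance in phase 3 = 20.0 m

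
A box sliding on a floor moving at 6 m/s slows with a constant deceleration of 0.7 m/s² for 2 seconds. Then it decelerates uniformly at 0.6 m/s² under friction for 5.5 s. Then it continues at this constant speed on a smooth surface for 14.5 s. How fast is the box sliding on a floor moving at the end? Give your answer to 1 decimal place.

Phase 1 (decelerating): v₀ = 6.00 m/s, a = -0.7 m/s².
v = v₀ + at = 6.00 + (-0.7)(2) = 4.60 m/s
Δx = v₀t + ½at² = 6.00·2 + 0.5·-0.7·2² = 10.6 m

Phase 2 (decelerating): v₀ = 4.60 m/s, a = -0.6 m/s².
v = v₀ + at = 4.60 + (-0.6)(5.5) = 1.30 m/s
Δx = v₀t + ½at² = 4.60·5.5 + 0.5·-0.6·5.5² = 16.2 m

Phase 3 (constant speed): v₀ = 1.30 m/s, a = 0 m/s².
v = v₀ + at = 1.30 + (0)(14.5) = 1.30 m/s
Δx = v₀t + ½at² = 1.30·14.5 + 0.5·0·14.5² = 18.8 m
Final speed = 1.30 m/s

1.3 m/s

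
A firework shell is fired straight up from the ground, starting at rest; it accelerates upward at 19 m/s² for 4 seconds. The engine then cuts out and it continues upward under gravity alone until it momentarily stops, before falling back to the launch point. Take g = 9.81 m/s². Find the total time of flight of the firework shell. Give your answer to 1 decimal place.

Phase 1 (powered ascent): v₀ = 0 m/s, a = 19 m/s².
v = v₀ + at = 0 + (19)(4) = 76.0 m/s
Δx = v₀t + ½at² = 0·4 + 0.5·19·4² = 152 m

Phase 2 (coasting upward): v₀ = 76.0 m/s, a = -9.81 m/s².
v = v₀ + at → t = (0 − 76.0) / -9.81 = 7.75 s
v² = v₀² + 2aΔx → Δx = (0² − 76.0²)/(2·-9.81) = 294 m

Phase 3 (free fall): v₀ = 0 m/s, a = -9.81 m/s².
Falls 446 m from rest: t = √(2·446/9.81) = 9.54 s; v = g·t = 93.6 m/s.
Total time = 4.00 + 7.75 + 9.54 = 21.3 s

21.3 s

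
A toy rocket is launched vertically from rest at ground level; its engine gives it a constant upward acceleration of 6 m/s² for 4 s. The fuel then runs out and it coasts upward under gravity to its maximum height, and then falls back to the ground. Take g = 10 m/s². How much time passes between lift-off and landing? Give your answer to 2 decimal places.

10.32 s

Phase 1 (powered ascent): v₀ = 0 m/s, a = 6 m/s².
v = v₀ + at = 0 + (6)(4) = 24.0 m/s
Δx = v₀t + ½at² = 0·4 + 0.5·6·4² = 48.0 m

Phase 2 (coasting upward): v₀ = 24.0 m/s, a = -10 m/s².
v = v₀ + at → t = (0 − 24.0) / -10 = 2.40 s
v² = v₀² + 2aΔx → Δx = (0² − 24.0²)/(2·-10) = 28.8 m

Phase 3 (free fall): v₀ = 0 m/s, a = -10 m/s².
Falls 76.8 m from rest: t = √(2·76.8/10) = 3.92 s; v = g·t = 39.2 m/s.
Total time = 4.00 + 2.40 + 3.92 = 10.3 s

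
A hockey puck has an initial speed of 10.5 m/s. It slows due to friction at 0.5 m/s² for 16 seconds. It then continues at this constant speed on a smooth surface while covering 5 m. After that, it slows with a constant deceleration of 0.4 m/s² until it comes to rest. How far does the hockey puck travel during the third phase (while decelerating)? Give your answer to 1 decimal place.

Phase 1 (decelerating): v₀ = 10.5 m/s, a = -0.5 m/s².
v = v₀ + at = 10.5 + (-0.5)(16) = 2.50 m/s
Δx = v₀t + ½at² = 10.5·16 + 0.5·-0.5·16² = 104 m

Phase 2 (constant speed): v₀ = 2.50 m/s, a = 0 m/s².
Constant speed: t = d/v = 5/2.50 = 2.00 s

Phase 3 (decelerating): v₀ = 2.50 m/s, a = -0.4 m/s².
v = v₀ + at → t = (0 − 2.50) / -0.4 = 6.25 s
v² = v₀² + 2aΔx → Δx = (0² − 2.50²)/(2·-0.4) = 7.81 m
Distance in phase 3 = 7.81 m

7.8 m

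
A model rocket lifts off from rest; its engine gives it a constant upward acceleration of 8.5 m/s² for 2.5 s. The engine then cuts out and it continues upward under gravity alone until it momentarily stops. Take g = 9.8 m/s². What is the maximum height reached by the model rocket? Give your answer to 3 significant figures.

Phase 1 (powered ascent): v₀ = 0 m/s, a = 8.5 m/s².
v = v₀ + at = 0 + (8.5)(2.5) = 21.2 m/s
Δx = v₀t + ½at² = 0·2.5 + 0.5·8.5·2.5² = 26.6 m

Phase 2 (coasting upward): v₀ = 21.2 m/s, a = -9.8 m/s².
v = v₀ + at → t = (0 − 21.2) / -9.8 = 2.17 s
v² = v₀² + 2aΔx → Δx = (0² − 21.2²)/(2·-9.8) = 23.0 m
Maximum height = 26.6 + 23.0 = 49.6 m

49.6 m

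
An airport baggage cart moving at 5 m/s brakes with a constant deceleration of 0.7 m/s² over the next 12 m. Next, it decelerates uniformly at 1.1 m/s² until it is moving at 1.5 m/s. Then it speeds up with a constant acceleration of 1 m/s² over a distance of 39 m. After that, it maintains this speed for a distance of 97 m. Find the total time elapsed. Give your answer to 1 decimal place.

Phase 1 (decelerating): v₀ = 5.00 m/s, a = -0.7 m/s².
v² = v₀² + 2aΔx = 5.00² + 2·-0.7·12 = 8.20 → v = 2.86 m/s
t = (v − v₀)/a = (2.86 − 5.00)/-0.7 = 3.05 s

Phase 2 (decelerating): v₀ = 2.86 m/s, a = -1.1 m/s².
v = v₀ + at → t = (1.5 − 2.86) / -1.1 = 1.24 s
v² = v₀² + 2aΔx → Δx = (1.5² − 2.86²)/(2·-1.1) = 2.70 m

Phase 3 (accelerating): v₀ = 1.50 m/s, a = 1 m/s².
v² = v₀² + 2aΔx = 1.50² + 2·1·39 = 80.2 → v = 8.96 m/s
t = (v − v₀)/a = (8.96 − 1.50)/1 = 7.46 s

Phase 4 (constant speed): v₀ = 8.96 m/s, a = 0 m/s².
Constant speed: t = d/v = 97/8.96 = 10.8 s
Total time = 3.05 + 1.24 + 7.46 + 10.8 = 22.6 s

22.6 s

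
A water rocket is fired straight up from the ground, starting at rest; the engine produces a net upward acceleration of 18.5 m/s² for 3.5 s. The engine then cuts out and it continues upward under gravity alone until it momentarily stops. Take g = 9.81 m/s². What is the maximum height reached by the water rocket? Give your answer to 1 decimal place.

Phase 1 (powered ascent): v₀ = 0 m/s, a = 18.5 m/s².
v = v₀ + at = 0 + (18.5)(3.5) = 64.8 m/s
Δx = v₀t + ½at² = 0·3.5 + 0.5·18.5·3.5² = 113 m

Phase 2 (coasting upward): v₀ = 64.8 m/s, a = -9.81 m/s².
v = v₀ + at → t = (0 − 64.8) / -9.81 = 6.60 s
v² = v₀² + 2aΔx → Δx = (0² − 64.8²)/(2·-9.81) = 214 m
Maximum height = 113 + 214 = 327 m

327.0 m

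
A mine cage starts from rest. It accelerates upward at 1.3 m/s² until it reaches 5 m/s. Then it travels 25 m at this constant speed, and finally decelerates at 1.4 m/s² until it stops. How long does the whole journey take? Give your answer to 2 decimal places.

Phase 1 (accelerating): v₀ = 0 m/s, a = 1.3 m/s².
v = v₀ + at → t = (5 − 0) / 1.3 = 3.85 s
v² = v₀² + 2aΔx → Δx = (5² − 0²)/(2·1.3) = 9.62 m

Phase 2 (constant speed): v₀ = 5.00 m/s, a = 0 m/s².
Constant speed: t = d/v = 25/5.00 = 5.00 s

Phase 3 (decelerating): v₀ = 5.00 m/s, a = -1.4 m/s².
v = v₀ + at → t = (0 − 5.00) / -1.4 = 3.57 s
v² = v₀² + 2aΔx → Δx = (0² − 5.00²)/(2·-1.4) = 8.93 m
Total time = 3.85 + 5.00 + 3.57 = 12.4 s

12.42 s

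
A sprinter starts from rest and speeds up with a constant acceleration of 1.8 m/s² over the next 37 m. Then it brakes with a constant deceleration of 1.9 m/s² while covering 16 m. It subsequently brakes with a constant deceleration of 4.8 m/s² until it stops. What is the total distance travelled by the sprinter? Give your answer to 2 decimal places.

60.54 m

Phase 1 (accelerating): v₀ = 0 m/s, a = 1.8 m/s².
v² = v₀² + 2aΔx = 0² + 2·1.8·37 = 133 → v = 11.5 m/s
t = (v − v₀)/a = (11.5 − 0)/1.8 = 6.41 s

Phase 2 (decelerating): v₀ = 11.5 m/s, a = -1.9 m/s².
v² = v₀² + 2aΔx = 11.5² + 2·-1.9·16 = 72.4 → v = 8.51 m/s
t = (v − v₀)/a = (8.51 − 11.5)/-1.9 = 1.60 s

Phase 3 (decelerating): v₀ = 8.51 m/s, a = -4.8 m/s².
v = v₀ + at → t = (0 − 8.51) / -4.8 = 1.77 s
v² = v₀² + 2aΔx → Δx = (0² − 8.51²)/(2·-4.8) = 7.54 m
Total distance = 37.0 + 16.0 + 7.54 = 60.5 m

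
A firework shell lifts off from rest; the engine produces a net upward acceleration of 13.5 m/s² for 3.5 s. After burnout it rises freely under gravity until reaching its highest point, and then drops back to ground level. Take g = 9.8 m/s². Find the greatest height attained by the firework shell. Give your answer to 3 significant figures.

197 m

Phase 1 (powered ascent): v₀ = 0 m/s, a = 13.5 m/s².
v = v₀ + at = 0 + (13.5)(3.5) = 47.2 m/s
Δx = v₀t + ½at² = 0·3.5 + 0.5·13.5·3.5² = 82.7 m

Phase 2 (coasting upward): v₀ = 47.2 m/s, a = -9.8 m/s².
v = v₀ + at → t = (0 − 47.2) / -9.8 = 4.82 s
v² = v₀² + 2aΔx → Δx = (0² − 47.2²)/(2·-9.8) = 114 m
Maximum height = 82.7 + 114 = 197 m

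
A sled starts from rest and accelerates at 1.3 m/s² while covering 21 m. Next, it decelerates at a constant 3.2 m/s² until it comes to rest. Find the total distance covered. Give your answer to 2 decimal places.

Phase 1 (accelerating): v₀ = 0 m/s, a = 1.3 m/s².
v² = v₀² + 2aΔx = 0² + 2·1.3·21 = 54.6 → v = 7.39 m/s
t = (v − v₀)/a = (7.39 − 0)/1.3 = 5.68 s

Phase 2 (decelerating): v₀ = 7.39 m/s, a = -3.2 m/s².
v = v₀ + at → t = (0 − 7.39) / -3.2 = 2.31 s
v² = v₀² + 2aΔx → Δx = (0² − 7.39²)/(2·-3.2) = 8.53 m
Total distance = 21.0 + 8.53 = 29.5 m

29.53 m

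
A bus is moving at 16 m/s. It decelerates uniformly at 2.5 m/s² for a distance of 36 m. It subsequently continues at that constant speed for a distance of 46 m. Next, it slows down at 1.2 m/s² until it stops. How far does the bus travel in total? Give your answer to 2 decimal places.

Phase 1 (decelerating): v₀ = 16.0 m/s, a = -2.5 m/s².
v² = v₀² + 2aΔx = 16.0² + 2·-2.5·36 = 76.0 → v = 8.72 m/s
t = (v − v₀)/a = (8.72 − 16.0)/-2.5 = 2.91 s

Phase 2 (constant speed): v₀ = 8.72 m/s, a = 0 m/s².
Constant speed: t = d/v = 46/8.72 = 5.28 s

Phase 3 (decelerating): v₀ = 8.72 m/s, a = -1.2 m/s².
v = v₀ + at → t = (0 − 8.72) / -1.2 = 7.26 s
v² = v₀² + 2aΔx → Δx = (0² − 8.72²)/(2·-1.2) = 31.7 m
Total distance = 36.0 + 46.0 + 31.7 = 114 m

113.67 m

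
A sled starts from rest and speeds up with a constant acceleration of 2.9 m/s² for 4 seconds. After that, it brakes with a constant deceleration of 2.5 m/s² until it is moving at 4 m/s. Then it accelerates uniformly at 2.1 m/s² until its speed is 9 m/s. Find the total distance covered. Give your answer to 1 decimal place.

Phase 1 (accelerating): v₀ = 0 m/s, a = 2.9 m/s².
v = v₀ + at = 0 + (2.9)(4) = 11.6 m/s
Δx = v₀t + ½at² = 0·4 + 0.5·2.9·4² = 23.2 m

Phase 2 (decelerating): v₀ = 11.6 m/s, a = -2.5 m/s².
v = v₀ + at → t = (4 − 11.6) / -2.5 = 3.04 s
v² = v₀² + 2aΔx → Δx = (4² − 11.6²)/(2·-2.5) = 23.7 m

Phase 3 (accelerating): v₀ = 4.00 m/s, a = 2.1 m/s².
v = v₀ + at → t = (9 − 4.00) / 2.1 = 2.38 s
v² = v₀² + 2aΔx → Δx = (9² − 4.00²)/(2·2.1) = 15.5 m
Total distance = 23.2 + 23.7 + 15.5 = 62.4 m

62.4 m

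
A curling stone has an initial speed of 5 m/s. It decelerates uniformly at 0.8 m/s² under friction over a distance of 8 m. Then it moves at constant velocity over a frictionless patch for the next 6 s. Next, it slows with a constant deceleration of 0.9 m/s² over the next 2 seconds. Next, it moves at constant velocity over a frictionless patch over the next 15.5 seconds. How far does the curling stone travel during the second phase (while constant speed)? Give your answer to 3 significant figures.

Phase 1 (decelerating): v₀ = 5.00 m/s, a = -0.8 m/s².
v² = v₀² + 2aΔx = 5.00² + 2·-0.8·8 = 12.2 → v = 3.49 m/s
t = (v − v₀)/a = (3.49 − 5.00)/-0.8 = 1.88 s

Phase 2 (constant speed): v₀ = 3.49 m/s, a = 0 m/s².
v = v₀ + at = 3.49 + (0)(6) = 3.49 m/s
Δx = v₀t + ½at² = 3.49·6 + 0.5·0·6² = 21.0 m
Distance in phase 2 = 21.0 m

21.0 m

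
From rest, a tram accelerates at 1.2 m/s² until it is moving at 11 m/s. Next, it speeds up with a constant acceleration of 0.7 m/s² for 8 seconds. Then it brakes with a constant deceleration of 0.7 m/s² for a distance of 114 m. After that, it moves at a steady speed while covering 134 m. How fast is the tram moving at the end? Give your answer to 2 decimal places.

Phase 1 (accelerating): v₀ = 0 m/s, a = 1.2 m/s².
v = v₀ + at → t = (11 − 0) / 1.2 = 9.17 s
v² = v₀² + 2aΔx → Δx = (11² − 0²)/(2·1.2) = 50.4 m

Phase 2 (accelerating): v₀ = 11.0 m/s, a = 0.7 m/s².
v = v₀ + at = 11.0 + (0.7)(8) = 16.6 m/s
Δx = v₀t + ½at² = 11.0·8 + 0.5·0.7·8² = 110 m

Phase 3 (decelerating): v₀ = 16.6 m/s, a = -0.7 m/s².
v² = v₀² + 2aΔx = 16.6² + 2·-0.7·114 = 116 → v = 10.8 m/s
t = (v − v₀)/a = (10.8 − 16.6)/-0.7 = 8.33 s

Phase 4 (constant speed): v₀ = 10.8 m/s, a = 0 m/s².
Constant speed: t = d/v = 134/10.8 = 12.4 s
Final speed = 10.8 m/s

10.77 m/s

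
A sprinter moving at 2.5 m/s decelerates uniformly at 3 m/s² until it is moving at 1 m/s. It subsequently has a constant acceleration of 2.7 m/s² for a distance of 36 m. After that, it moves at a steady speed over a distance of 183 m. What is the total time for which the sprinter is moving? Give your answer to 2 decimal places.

Phase 1 (decelerating): v₀ = 2.50 m/s, a = -3 m/s².
v = v₀ + at → t = (1 − 2.50) / -3 = 0.500 s
v² = v₀² + 2aΔx → Δx = (1² − 2.50²)/(2·-3) = 0.875 m

Phase 2 (accelerating): v₀ = 1.00 m/s, a = 2.7 m/s².
v² = v₀² + 2aΔx = 1.00² + 2·2.7·36 = 195 → v = 14.0 m/s
t = (v − v₀)/a = (14.0 − 1.00)/2.7 = 4.81 s

Phase 3 (constant speed): v₀ = 14.0 m/s, a = 0 m/s².
Constant speed: t = d/v = 183/14.0 = 13.1 s
Total time = 0.500 + 4.81 + 13.1 = 18.4 s

18.40 s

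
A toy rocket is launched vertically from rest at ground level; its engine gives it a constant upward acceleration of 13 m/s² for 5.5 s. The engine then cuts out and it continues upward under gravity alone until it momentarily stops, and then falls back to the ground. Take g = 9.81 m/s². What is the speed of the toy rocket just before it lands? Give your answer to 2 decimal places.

94.71 m/s

Phase 1 (powered ascent): v₀ = 0 m/s, a = 13 m/s².
v = v₀ + at = 0 + (13)(5.5) = 71.5 m/s
Δx = v₀t + ½at² = 0·5.5 + 0.5·13·5.5² = 197 m

Phase 2 (coasting upward): v₀ = 71.5 m/s, a = -9.81 m/s².
v = v₀ + at → t = (0 − 71.5) / -9.81 = 7.29 s
v² = v₀² + 2aΔx → Δx = (0² − 71.5²)/(2·-9.81) = 261 m

Phase 3 (free fall): v₀ = 0 m/s, a = -9.81 m/s².
Falls 457 m from rest: t = √(2·457/9.81) = 9.65 s; v = g·t = 94.7 m/s.
Impact speed = 94.7 m/s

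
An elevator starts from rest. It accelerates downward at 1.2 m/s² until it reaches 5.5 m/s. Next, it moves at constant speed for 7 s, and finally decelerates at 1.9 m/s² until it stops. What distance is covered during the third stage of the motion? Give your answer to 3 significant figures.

Phase 1 (accelerating): v₀ = 0 m/s, a = 1.2 m/s².
v = v₀ + at → t = (5.5 − 0) / 1.2 = 4.58 s
v² = v₀² + 2aΔx → Δx = (5.5² − 0²)/(2·1.2) = 12.6 m

Phase 2 (constant speed): v₀ = 5.50 m/s, a = 0 m/s².
v = v₀ + at = 5.50 + (0)(7) = 5.50 m/s
Δx = v₀t + ½at² = 5.50·7 + 0.5·0·7² = 38.5 m

Phase 3 (decelerating): v₀ = 5.50 m/s, a = -1.9 m/s².
v = v₀ + at → t = (0 − 5.50) / -1.9 = 2.89 s
v² = v₀² + 2aΔx → Δx = (0² − 5.50²)/(2·-1.9) = 7.96 m
Distance in phase 3 = 7.96 m

7.96 m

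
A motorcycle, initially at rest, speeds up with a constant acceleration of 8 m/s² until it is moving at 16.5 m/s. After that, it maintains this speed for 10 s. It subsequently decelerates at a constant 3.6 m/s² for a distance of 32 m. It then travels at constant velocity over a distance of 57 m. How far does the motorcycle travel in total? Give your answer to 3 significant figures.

271 m

Phase 1 (accelerating): v₀ = 0 m/s, a = 8 m/s².
v = v₀ + at → t = (16.5 − 0) / 8 = 2.06 s
v² = v₀² + 2aΔx → Δx = (16.5² − 0²)/(2·8) = 17.0 m

Phase 2 (constant speed): v₀ = 16.5 m/s, a = 0 m/s².
v = v₀ + at = 16.5 + (0)(10) = 16.5 m/s
Δx = v₀t + ½at² = 16.5·10 + 0.5·0·10² = 165 m

Phase 3 (decelerating): v₀ = 16.5 m/s, a = -3.6 m/s².
v² = v₀² + 2aΔx = 16.5² + 2·-3.6·32 = 41.8 → v = 6.47 m/s
t = (v − v₀)/a = (6.47 − 16.5)/-3.6 = 2.79 s

Phase 4 (constant speed): v₀ = 6.47 m/s, a = 0 m/s².
Constant speed: t = d/v = 57/6.47 = 8.81 s
Total distance = 17.0 + 165 + 32.0 + 57.0 = 271 m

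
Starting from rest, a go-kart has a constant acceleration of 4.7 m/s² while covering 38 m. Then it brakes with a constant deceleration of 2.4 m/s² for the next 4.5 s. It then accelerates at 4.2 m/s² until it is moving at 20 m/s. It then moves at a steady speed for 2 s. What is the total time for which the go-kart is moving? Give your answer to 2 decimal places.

Phase 1 (accelerating): v₀ = 0 m/s, a = 4.7 m/s².
v² = v₀² + 2aΔx = 0² + 2·4.7·38 = 357 → v = 18.9 m/s
t = (v − v₀)/a = (18.9 − 0)/4.7 = 4.02 s

Phase 2 (decelerating): v₀ = 18.9 m/s, a = -2.4 m/s².
v = v₀ + at = 18.9 + (-2.4)(4.5) = 8.10 m/s
Δx = v₀t + ½at² = 18.9·4.5 + 0.5·-2.4·4.5² = 60.7 m

Phase 3 (accelerating): v₀ = 8.10 m/s, a = 4.2 m/s².
v = v₀ + at → t = (20 − 8.10) / 4.2 = 2.83 s
v² = v₀² + 2aΔx → Δx = (20² − 8.10²)/(2·4.2) = 39.8 m

Phase 4 (constant speed): v₀ = 20.0 m/s, a = 0 m/s².
v = v₀ + at = 20.0 + (0)(2) = 20.0 m/s
Δx = v₀t + ½at² = 20.0·2 + 0.5·0·2² = 40.0 m
Total time = 4.02 + 4.50 + 2.83 + 2.00 = 13.4 s

13.35 s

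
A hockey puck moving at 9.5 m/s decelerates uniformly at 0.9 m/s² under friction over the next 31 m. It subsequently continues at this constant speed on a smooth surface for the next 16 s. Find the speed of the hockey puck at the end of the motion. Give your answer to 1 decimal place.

5.9 m/s

Phase 1 (decelerating): v₀ = 9.50 m/s, a = -0.9 m/s².
v² = v₀² + 2aΔx = 9.50² + 2·-0.9·31 = 34.4 → v = 5.87 m/s
t = (v − v₀)/a = (5.87 − 9.50)/-0.9 = 4.03 s

Phase 2 (constant speed): v₀ = 5.87 m/s, a = 0 m/s².
v = v₀ + at = 5.87 + (0)(16) = 5.87 m/s
Δx = v₀t + ½at² = 5.87·16 + 0.5·0·16² = 93.9 m
Final speed = 5.87 m/s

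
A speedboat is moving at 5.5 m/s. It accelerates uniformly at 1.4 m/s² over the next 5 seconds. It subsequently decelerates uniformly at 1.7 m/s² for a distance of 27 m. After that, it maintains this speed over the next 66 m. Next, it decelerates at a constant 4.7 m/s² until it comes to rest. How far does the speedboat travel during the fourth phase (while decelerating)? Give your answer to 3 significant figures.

6.86 m

Phase 1 (accelerating): v₀ = 5.50 m/s, a = 1.4 m/s².
v = v₀ + at = 5.50 + (1.4)(5) = 12.5 m/s
Δx = v₀t + ½at² = 5.50·5 + 0.5·1.4·5² = 45.0 m

Phase 2 (decelerating): v₀ = 12.5 m/s, a = -1.7 m/s².
v² = v₀² + 2aΔx = 12.5² + 2·-1.7·27 = 64.5 → v = 8.03 m/s
t = (v − v₀)/a = (8.03 − 12.5)/-1.7 = 2.63 s

Phase 3 (constant speed): v₀ = 8.03 m/s, a = 0 m/s².
Constant speed: t = d/v = 66/8.03 = 8.22 s

Phase 4 (decelerating): v₀ = 8.03 m/s, a = -4.7 m/s².
v = v₀ + at → t = (0 − 8.03) / -4.7 = 1.71 s
v² = v₀² + 2aΔx → Δx = (0² − 8.03²)/(2·-4.7) = 6.86 m
Distance in phase 4 = 6.86 m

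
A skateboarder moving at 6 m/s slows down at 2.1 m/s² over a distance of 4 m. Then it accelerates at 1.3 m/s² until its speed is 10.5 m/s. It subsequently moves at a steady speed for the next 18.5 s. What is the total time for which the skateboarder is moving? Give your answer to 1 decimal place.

24.0 s

Phase 1 (decelerating): v₀ = 6.00 m/s, a = -2.1 m/s².
v² = v₀² + 2aΔx = 6.00² + 2·-2.1·4 = 19.2 → v = 4.38 m/s
t = (v − v₀)/a = (4.38 − 6.00)/-2.1 = 0.771 s

Phase 2 (accelerating): v₀ = 4.38 m/s, a = 1.3 m/s².
v = v₀ + at → t = (10.5 − 4.38) / 1.3 = 4.71 s
v² = v₀² + 2aΔx → Δx = (10.5² − 4.38²)/(2·1.3) = 35.0 m

Phase 3 (constant speed): v₀ = 10.5 m/s, a = 0 m/s².
v = v₀ + at = 10.5 + (0)(18.5) = 10.5 m/s
Δx = v₀t + ½at² = 10.5·18.5 + 0.5·0·18.5² = 194 m
Total time = 0.771 + 4.71 + 18.5 = 24.0 s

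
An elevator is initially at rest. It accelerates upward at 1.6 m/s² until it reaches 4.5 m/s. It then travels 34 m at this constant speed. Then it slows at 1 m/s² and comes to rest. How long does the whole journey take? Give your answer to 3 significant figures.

14.9 s

Phase 1 (accelerating): v₀ = 0 m/s, a = 1.6 m/s².
v = v₀ + at → t = (4.5 − 0) / 1.6 = 2.81 s
v² = v₀² + 2aΔx → Δx = (4.5² − 0²)/(2·1.6) = 6.33 m

Phase 2 (constant speed): v₀ = 4.50 m/s, a = 0 m/s².
Constant speed: t = d/v = 34/4.50 = 7.56 s

Phase 3 (decelerating): v₀ = 4.50 m/s, a = -1 m/s².
v = v₀ + at → t = (0 − 4.50) / -1 = 4.50 s
v² = v₀² + 2aΔx → Δx = (0² − 4.50²)/(2·-1) = 10.1 m
Total time = 2.81 + 7.56 + 4.50 = 14.9 s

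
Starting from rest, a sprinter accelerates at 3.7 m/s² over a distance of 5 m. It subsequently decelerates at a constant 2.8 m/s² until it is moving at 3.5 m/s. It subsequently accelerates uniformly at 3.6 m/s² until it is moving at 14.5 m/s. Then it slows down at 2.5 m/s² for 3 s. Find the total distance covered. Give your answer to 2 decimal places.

69.17 m

Phase 1 (accelerating): v₀ = 0 m/s, a = 3.7 m/s².
v² = v₀² + 2aΔx = 0² + 2·3.7·5 = 37.0 → v = 6.08 m/s
t = (v − v₀)/a = (6.08 − 0)/3.7 = 1.64 s

Phase 2 (decelerating): v₀ = 6.08 m/s, a = -2.8 m/s².
v = v₀ + at → t = (3.5 − 6.08) / -2.8 = 0.922 s
v² = v₀² + 2aΔx → Δx = (3.5² − 6.08²)/(2·-2.8) = 4.42 m

Phase 3 (accelerating): v₀ = 3.50 m/s, a = 3.6 m/s².
v = v₀ + at → t = (14.5 − 3.50) / 3.6 = 3.06 s
v² = v₀² + 2aΔx → Δx = (14.5² − 3.50²)/(2·3.6) = 27.5 m

Phase 4 (decelerating): v₀ = 14.5 m/s, a = -2.5 m/s².
v = v₀ + at = 14.5 + (-2.5)(3) = 7.00 m/s
Δx = v₀t + ½at² = 14.5·3 + 0.5·-2.5·3² = 32.2 m
Total distance = 5.00 + 4.42 + 27.5 + 32.2 = 69.2 m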